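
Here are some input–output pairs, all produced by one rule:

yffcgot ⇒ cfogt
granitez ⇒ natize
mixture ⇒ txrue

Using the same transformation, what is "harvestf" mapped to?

Looking at the pairs, the operation is to delete the first 2 characters, then swap each adjacent pair of characters (1↔2, 3↔4, ...).
On "harvestf": the first step gives "rvestf", and the second then gives "vrseft".

vrseft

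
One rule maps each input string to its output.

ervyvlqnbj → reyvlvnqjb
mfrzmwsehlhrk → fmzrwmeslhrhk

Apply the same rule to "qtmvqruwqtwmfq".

tqvmrqwutqmwqf

The pattern: swap each adjacent pair of characters (1↔2, 3↔4, ...).
Applying that to "qtmvqruwqtwmfq" gives "tqvmrqwutqmwqf".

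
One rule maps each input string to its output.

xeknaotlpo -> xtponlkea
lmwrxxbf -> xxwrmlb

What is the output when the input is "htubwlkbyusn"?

ywuutslkhbb

Looking at the pairs, the operation is to delete the last character, then sort the characters into reverse alphabetical order.
Working it through for "htubwlkbyusn": intermediate "htubwlkbyus", final "ywuutslkhbb".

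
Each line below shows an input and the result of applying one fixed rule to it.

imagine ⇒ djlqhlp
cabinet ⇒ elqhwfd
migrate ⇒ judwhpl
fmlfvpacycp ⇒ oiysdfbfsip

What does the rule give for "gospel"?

vshojr

Each output is the input with this applied: move the first 2 characters to the end (rotate left by 2), then shift every letter 3 places forward in the alphabet (wrapping around).
"gospel" → "spelgo" → "vshojr".
(Check on "fmlfvpacycp": → "lfvpacycpfm" → "oiysdfbfsip" ✓)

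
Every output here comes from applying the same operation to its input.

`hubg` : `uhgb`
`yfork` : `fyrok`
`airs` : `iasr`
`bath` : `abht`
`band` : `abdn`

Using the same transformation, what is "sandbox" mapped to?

The transformation: swap each adjacent pair of characters (1↔2, 3↔4, ...).
So "sandbox" becomes "asdnobx".

asdnobx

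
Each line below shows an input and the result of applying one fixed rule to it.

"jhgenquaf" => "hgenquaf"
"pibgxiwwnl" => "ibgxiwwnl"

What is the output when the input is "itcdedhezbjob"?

What's happening: delete the first character.
On "itcdedhezbjob" that produces "tcdedhezbjob".

tcdedhezbjob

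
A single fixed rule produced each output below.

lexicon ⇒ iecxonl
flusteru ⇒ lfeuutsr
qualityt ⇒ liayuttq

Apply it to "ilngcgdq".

gdcqnlig

Looking at the pairs, the operation is to sort the characters into reverse alphabetical order, then move the last 3 characters to the front (rotate right by 3).
Starting from "ilngcgdq": after the first operation, "qnliggdc"; after the second, "gdcqnlig".
(Check on "lexicon": → "xonliec" → "iecxonl" ✓)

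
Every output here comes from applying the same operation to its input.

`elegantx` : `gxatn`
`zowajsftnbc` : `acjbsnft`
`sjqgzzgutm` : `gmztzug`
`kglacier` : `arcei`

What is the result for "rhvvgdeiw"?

Rule — delete the first 3 characters, then take characters alternately from the front and the back (1st, last, 2nd, 2nd-last, ...).
For "rhvvgdeiw", step one produces "vgdeiw"; step two turns that into "vwgide".
(Check on "zowajsftnbc": → "ajsftnbc" → "acjbsnft" ✓)

vwgide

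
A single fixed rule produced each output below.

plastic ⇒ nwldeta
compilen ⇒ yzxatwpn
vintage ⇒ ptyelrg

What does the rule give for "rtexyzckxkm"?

xepijknvivc

In each case the input is transformed by: swap the first and last characters, then shift every letter 11 places forward in the alphabet (wrapping around).
On "rtexyzckxkm": the first step gives "mtexyzckxkr", and the second then gives "xepijknvivc".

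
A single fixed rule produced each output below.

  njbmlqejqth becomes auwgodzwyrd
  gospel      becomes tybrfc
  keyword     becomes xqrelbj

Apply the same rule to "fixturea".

The pattern: shift every letter 13 places forward in the alphabet (wrapping around) — i.e. ROT13, then take characters alternately from the front and the back (1st, last, 2nd, 2nd-last, ...).
Working it through for "fixturea": intermediate "svkghern", final "snvrkegh".
(Check on "njbmlqejqth": → "awozydrwdgu" → "auwgodzwyrd" ✓)

snvrkegh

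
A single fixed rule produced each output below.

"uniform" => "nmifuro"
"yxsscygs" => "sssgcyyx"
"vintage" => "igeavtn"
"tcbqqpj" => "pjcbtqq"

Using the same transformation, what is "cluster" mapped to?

rlecuts

Each output is the input with this applied: sort the characters into reverse alphabetical order, then move the first 3 characters to the end (rotate left by 3).
Working it through for "cluster": intermediate "utsrlec", final "rlecuts".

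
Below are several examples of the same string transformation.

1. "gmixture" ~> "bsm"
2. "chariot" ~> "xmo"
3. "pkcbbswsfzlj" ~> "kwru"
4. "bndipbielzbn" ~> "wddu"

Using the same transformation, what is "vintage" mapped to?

Looking at the pairs, the operation is to keep one character in every 3, starting at position 1 (positions 1st, 4th, 7th, ...), then shift every letter 5 places backward in the alphabet (wrapping around).
Working it through for "vintage": intermediate "vte", final "qoz".
(Check on "chariot": → "crt" → "xmo" ✓)

qoz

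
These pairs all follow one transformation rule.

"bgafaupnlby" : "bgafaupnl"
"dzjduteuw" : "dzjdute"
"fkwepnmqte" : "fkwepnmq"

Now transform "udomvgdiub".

udomvgdi

The rule is to delete the last 2 characters.
For "udomvgdiub" the result is "udomvgdi".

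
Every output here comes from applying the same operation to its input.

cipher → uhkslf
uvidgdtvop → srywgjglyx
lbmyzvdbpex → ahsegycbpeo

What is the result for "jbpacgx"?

ajfdsem

The rule is to shift every letter 3 places forward in the alphabet (wrapping around), then reverse the string.
For "jbpacgx" the result is "ajfdsem".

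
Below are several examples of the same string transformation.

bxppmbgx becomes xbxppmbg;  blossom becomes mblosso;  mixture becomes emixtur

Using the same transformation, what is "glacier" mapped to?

rglacie

The rule is to move the last character to the front.
So "glacier" becomes "rglacie".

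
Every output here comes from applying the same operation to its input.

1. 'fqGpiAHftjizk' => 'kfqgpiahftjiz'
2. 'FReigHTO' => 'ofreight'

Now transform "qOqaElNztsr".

Rule — move the last character to the front, then convert every letter to lowercase.
"qOqaElNztsr" → "rqoqaelnzts".

rqoqaelnzts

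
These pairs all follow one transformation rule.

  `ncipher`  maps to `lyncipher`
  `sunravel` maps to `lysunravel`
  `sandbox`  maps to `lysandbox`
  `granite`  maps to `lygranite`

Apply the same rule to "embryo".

The pattern: prepend "ly".
On "embryo" that produces "lyembryo".

lyembryo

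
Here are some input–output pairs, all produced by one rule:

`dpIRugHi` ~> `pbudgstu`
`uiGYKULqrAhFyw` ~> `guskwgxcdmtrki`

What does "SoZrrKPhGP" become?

ealddwbtsb

The transformation: shift every letter 12 places forward in the alphabet (wrapping around), then convert every letter to lowercase.
"SoZrrKPhGP" → "ealddwbtsb".
(Check on "uiGYKULqrAhFyw": → "guSKWGXcdMtRki" → "guskwgxcdmtrki" ✓)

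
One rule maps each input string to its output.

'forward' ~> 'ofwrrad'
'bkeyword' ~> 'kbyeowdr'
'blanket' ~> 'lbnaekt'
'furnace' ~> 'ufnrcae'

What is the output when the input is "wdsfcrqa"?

The pattern: swap each adjacent pair of characters (1↔2, 3↔4, ...).
Doing the same to "wdsfcrqa": "dwfsrcaq".

dwfsrcaq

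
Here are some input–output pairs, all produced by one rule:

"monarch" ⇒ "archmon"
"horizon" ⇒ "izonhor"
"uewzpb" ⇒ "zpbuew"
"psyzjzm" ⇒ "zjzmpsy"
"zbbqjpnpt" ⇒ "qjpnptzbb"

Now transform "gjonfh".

nfhgjo

The transformation: move the first 3 characters to the end (rotate left by 3).
On "gjonfh" that produces "nfhgjo".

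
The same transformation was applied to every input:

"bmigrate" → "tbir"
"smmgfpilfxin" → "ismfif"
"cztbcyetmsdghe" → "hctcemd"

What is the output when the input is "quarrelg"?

lqar

The pattern: move the last 3 characters to the front (rotate right by 3), then keep every other character starting from the second (positions 2nd, 4th, 6th, ...).
"quarrelg" → "elgquarr" → "lqar".
(Check on "smmgfpilfxin": → "xinsmmgfpilf" → "ismfif" ✓)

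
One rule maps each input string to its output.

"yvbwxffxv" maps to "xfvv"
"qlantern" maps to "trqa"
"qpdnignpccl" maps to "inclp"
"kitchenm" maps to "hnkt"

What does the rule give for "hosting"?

igo

In each case the input is transformed by: move the first 3 characters to the end (rotate left by 3), then keep every other character starting from the second (positions 2nd, 4th, 6th, ...).
Applying both steps to "hosting": "tinghos", then "igo".
(Check on "qpdnignpccl": → "nignpcclqpd" → "inclp" ✓)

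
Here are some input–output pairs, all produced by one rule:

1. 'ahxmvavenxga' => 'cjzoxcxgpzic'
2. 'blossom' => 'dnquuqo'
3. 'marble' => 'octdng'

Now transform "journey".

Looking at the pairs, the operation is to shift every letter 2 places forward in the alphabet (wrapping around).
Doing the same to "journey": "lqwtpga".

lqwtpga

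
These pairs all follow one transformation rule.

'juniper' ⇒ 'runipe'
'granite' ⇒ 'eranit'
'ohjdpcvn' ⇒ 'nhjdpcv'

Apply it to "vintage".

eintag

The transformation: delete the first character, then move the last character to the front.
Starting from "vintage": after the first operation, "intage"; after the second, "eintag".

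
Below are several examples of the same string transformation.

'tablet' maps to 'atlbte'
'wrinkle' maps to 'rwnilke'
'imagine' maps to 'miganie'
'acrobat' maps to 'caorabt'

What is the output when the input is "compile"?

ocpmlie

In each case the input is transformed by: swap each adjacent pair of characters (1↔2, 3↔4, ...).
"compile" → "ocpmlie".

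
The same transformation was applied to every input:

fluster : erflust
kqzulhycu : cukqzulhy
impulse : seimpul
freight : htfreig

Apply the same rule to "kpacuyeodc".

Each output is the input with this applied: move the last 2 characters to the front (rotate right by 2).
For "kpacuyeodc" the result is "dckpacuyeo".

dckpacuyeo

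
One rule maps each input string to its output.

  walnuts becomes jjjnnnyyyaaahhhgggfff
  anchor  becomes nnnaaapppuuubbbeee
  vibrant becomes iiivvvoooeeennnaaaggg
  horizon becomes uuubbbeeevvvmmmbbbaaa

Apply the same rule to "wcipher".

The rule is to repeat every character 3 times, then shift every letter 13 places forward in the alphabet (wrapping around) — i.e. ROT13.
Working it through for "wcipher": intermediate "wwwccciiippphhheeerrr", final "jjjpppvvvcccuuurrreee".

jjjpppvvvcccuuurrreee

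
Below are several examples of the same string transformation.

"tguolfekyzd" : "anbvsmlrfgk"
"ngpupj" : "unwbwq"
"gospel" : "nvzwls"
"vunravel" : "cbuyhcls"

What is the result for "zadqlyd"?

ghkxsfk

The rule is to shift every letter 7 places forward in the alphabet (wrapping around).
Applying that to "zadqlyd" gives "ghkxsfk".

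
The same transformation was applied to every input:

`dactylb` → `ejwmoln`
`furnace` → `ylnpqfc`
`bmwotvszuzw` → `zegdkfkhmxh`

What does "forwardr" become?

hlcocqzc

Rule — shift every letter 11 places forward in the alphabet (wrapping around), then move the first 3 characters to the end (rotate left by 3).
Starting from "forwardr": after the first operation, "qzchlcoc"; after the second, "hlcocqzc".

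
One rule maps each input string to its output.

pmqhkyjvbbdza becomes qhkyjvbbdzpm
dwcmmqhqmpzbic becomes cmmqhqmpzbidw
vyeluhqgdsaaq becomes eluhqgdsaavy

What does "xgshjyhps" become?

The pattern: delete the last character, then move the first 2 characters to the end (rotate left by 2).
Working it through for "xgshjyhps": intermediate "xgshjyhp", final "shjyhpxg".

shjyhpxg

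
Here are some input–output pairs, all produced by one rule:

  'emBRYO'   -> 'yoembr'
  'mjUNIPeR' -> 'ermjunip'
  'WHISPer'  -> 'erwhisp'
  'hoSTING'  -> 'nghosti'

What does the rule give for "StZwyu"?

The transformation: move the last 2 characters to the front (rotate right by 2), then convert every letter to lowercase.
"StZwyu" → "yustzw".
(Check on "mjUNIPeR": → "eRmjUNIP" → "ermjunip" ✓)

yustzw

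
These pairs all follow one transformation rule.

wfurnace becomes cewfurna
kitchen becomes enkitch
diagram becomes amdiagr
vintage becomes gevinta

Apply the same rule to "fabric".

icfabr

The rule is to move the last 2 characters to the front (rotate right by 2).
"fabric" → "icfabr".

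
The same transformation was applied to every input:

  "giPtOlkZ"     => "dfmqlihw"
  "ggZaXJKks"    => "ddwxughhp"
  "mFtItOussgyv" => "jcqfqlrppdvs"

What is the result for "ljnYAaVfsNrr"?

Looking at the pairs, the operation is to shift every letter 3 places backward in the alphabet (wrapping around), then convert every letter to lowercase.
On "ljnYAaVfsNrr" that produces "igkvxxscpkoo".

igkvxxscpkoo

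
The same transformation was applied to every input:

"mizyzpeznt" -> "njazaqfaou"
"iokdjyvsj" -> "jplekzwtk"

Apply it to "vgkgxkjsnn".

The pattern: shift every letter 1 place forward in the alphabet (wrapping around).
Doing the same to "vgkgxkjsnn": "whlhylktoo".

whlhylktoo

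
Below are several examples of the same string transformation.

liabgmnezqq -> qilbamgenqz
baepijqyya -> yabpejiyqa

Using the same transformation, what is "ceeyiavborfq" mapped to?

fecyeaibvroq

The pattern: swap each adjacent pair of characters (1↔2, 3↔4, ...), then move the last character to the front.
On "ceeyiavborfq": the first step gives "ecyeaibvroqf", and the second then gives "fecyeaibvroq".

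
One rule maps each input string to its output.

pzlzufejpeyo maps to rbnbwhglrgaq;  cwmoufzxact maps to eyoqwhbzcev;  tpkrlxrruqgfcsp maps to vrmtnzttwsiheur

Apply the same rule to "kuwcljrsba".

mwyenltudc

What's happening: shift every letter 2 places forward in the alphabet (wrapping around).
Applying that to "kuwcljrsba" gives "mwyenltudc".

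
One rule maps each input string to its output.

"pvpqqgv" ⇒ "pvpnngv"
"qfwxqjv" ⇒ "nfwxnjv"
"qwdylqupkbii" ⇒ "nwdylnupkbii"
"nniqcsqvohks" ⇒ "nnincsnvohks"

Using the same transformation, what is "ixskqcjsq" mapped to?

The rule is to replace every "q" with "n".
Applying that to "ixskqcjsq" gives "ixskncjsn".

ixskncjsn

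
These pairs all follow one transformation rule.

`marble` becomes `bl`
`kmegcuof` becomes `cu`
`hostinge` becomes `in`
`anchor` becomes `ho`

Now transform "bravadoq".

The rule is to swap the front and back halves of the string, then keep only the first 2 characters.
"bravadoq" → "adoqbrav" → "ad".

ad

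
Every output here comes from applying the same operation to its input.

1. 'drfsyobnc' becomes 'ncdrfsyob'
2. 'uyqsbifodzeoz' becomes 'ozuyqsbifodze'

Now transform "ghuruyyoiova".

vaghuruyyoio

What's happening: move the last 2 characters to the front (rotate right by 2).
"ghuruyyoiova" → "vaghuruyyoio".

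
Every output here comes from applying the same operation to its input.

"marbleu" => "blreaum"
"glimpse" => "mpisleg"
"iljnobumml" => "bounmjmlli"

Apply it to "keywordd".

Each output is the input with this applied: take characters alternately from the front and the back (1st, last, 2nd, 2nd-last, ...), then reverse the string.
Applying both steps to "keywordd": "kdedyrwo", then "owrydedk".

owrydedk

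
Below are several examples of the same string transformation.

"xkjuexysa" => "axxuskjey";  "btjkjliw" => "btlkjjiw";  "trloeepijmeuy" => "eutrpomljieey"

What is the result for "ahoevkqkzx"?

Each output is the input with this applied: sort the characters into reverse alphabetical order, then swap the first and last characters.
"ahoevkqkzx" → "zxvqokkhea" → "axvqokkhez".

axvqokkhez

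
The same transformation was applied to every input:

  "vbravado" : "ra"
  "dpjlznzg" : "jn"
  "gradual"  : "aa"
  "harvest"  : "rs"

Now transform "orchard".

The transformation: keep one character in every 3, starting at position 3 (positions 3rd, 6th, 9th, ...).
So "orchard" becomes "cr".

cr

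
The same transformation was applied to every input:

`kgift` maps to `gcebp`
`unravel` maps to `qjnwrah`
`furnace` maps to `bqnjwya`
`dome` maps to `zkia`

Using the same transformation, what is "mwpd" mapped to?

What's happening: shift every letter 4 places backward in the alphabet (wrapping around).
Doing the same to "mwpd": "islz".

islz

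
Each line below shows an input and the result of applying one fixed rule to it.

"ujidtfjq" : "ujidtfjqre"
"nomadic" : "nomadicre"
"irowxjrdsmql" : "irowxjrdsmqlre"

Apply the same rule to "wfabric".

The rule is to append "re".
On "wfabric" that produces "wfabricre".

wfabricre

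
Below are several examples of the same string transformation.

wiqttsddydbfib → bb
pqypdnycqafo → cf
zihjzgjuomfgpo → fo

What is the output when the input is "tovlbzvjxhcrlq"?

cq

Rule — keep one character in every 3, starting at position 2 (positions 2nd, 5th, 8th, ...), then keep only the last 2 characters.
On "tovlbzvjxhcrlq": the first step gives "objcq", and the second then gives "cq".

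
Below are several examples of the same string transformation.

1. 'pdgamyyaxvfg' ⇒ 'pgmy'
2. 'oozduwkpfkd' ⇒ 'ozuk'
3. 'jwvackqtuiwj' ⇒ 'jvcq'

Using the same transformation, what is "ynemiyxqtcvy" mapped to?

yeix

Looking at the pairs, the operation is to keep every other character starting from the first (positions 1st, 3rd, 5th, ...), then keep only the first 4 characters.
On "ynemiyxqtcvy": the first step gives "yeixtv", and the second then gives "yeix".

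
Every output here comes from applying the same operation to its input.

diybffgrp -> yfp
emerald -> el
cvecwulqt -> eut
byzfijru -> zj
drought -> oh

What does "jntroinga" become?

Looking at the pairs, the operation is to keep one character in every 3, starting at position 3 (positions 3rd, 6th, 9th, ...).
For "jntroinga" the result is "tia".

tia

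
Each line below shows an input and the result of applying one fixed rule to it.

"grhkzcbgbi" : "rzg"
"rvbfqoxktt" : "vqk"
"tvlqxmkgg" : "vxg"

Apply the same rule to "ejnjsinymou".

jsyu

What's happening: keep one character in every 3, starting at position 2 (positions 2nd, 5th, 8th, ...).
"ejnjsinymou" → "jsyu".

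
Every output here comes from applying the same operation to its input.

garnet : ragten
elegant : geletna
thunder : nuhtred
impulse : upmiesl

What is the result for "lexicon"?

ixelnoc

Looking at the pairs, the operation is to reverse the string, then move the first 3 characters to the end (rotate left by 3).
Working it through for "lexicon": intermediate "nocixel", final "ixelnoc".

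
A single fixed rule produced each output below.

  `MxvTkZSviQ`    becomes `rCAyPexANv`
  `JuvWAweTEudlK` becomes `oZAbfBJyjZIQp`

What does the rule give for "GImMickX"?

The pattern: shift every letter 5 places forward in the alphabet (wrapping around), then flip the case of every letter.
On "GImMickX": the first step gives "LNrRnhpC", and the second then gives "lnRrNHPc".
(Check on "MxvTkZSviQ": → "RcaYpEXanV" → "rCAyPexANv" ✓)

lnRrNHPc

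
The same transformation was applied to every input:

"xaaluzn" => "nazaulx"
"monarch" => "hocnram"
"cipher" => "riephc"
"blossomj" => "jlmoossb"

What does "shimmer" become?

The transformation: take characters alternately from the front and the back (1st, last, 2nd, 2nd-last, ...), then move the first character to the end.
"shimmer" → "srheimm" → "rheimms".

rheimms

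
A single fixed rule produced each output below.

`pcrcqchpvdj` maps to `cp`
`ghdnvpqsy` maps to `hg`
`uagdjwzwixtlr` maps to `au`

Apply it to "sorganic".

os

The transformation: swap each adjacent pair of characters (1↔2, 3↔4, ...), then keep only the first 2 characters.
Applying that to "sorganic" gives "os".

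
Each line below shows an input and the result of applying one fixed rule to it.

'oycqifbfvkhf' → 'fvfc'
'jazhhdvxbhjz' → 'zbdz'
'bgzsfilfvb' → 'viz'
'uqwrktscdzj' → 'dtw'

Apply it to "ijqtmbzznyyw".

wnbq

The transformation: keep one character in every 3, starting at position 3 (positions 3rd, 6th, 9th, ...), then reverse the string.
"ijqtmbzznyyw" → "qbnw" → "wnbq".
(Check on "jazhhdvxbhjz": → "zdbz" → "zbdz" ✓)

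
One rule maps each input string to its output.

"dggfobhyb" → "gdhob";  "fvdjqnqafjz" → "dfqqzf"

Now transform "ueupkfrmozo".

Each output is the input with this applied: keep every other character starting from the first (positions 1st, 3rd, 5th, ...), then swap each adjacent pair of characters (1↔2, 3↔4, ...).
On "ueupkfrmozo": the first step gives "uukroo", and the second then gives "uurkoo".

uurkoo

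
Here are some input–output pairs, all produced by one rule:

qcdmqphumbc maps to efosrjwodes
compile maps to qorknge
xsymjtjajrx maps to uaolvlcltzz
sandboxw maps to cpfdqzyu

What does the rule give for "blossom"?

nquuqod

The pattern: shift every letter 2 places forward in the alphabet (wrapping around), then move the first character to the end.
Starting from "blossom": after the first operation, "dnquuqo"; after the second, "nquuqod".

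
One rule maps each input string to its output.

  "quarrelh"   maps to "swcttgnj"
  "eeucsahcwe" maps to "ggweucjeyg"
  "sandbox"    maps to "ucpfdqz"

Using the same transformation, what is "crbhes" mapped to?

etdjgu

What's happening: shift every letter 2 places forward in the alphabet (wrapping around).
On "crbhes" that produces "etdjgu".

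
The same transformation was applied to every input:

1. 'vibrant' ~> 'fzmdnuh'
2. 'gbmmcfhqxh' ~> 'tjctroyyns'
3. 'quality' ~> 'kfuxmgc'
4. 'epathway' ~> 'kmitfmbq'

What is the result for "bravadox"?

japmhmdn

Rule — shift every letter 12 places forward in the alphabet (wrapping around), then reverse the string.
Working it through for "bravadox": intermediate "ndmhmpaj", final "japmhmdn".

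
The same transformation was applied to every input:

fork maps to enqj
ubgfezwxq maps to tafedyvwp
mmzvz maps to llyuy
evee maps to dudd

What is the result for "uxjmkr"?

twiljq

Each output is the input with this applied: shift every letter 1 place backward in the alphabet (wrapping around).
So "uxjmkr" becomes "twiljq".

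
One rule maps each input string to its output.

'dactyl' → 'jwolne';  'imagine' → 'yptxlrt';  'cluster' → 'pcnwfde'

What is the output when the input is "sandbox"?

In each case the input is transformed by: shift every letter 11 places forward in the alphabet (wrapping around), then move the last 2 characters to the front (rotate right by 2).
Applying both steps to "sandbox": "dlyomzi", then "zidlyom".

zidlyom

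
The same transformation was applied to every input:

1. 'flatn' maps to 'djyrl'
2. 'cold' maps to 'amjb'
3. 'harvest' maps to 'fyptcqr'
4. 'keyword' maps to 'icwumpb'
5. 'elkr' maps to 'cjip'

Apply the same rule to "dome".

bmkc

Rule — shift every letter 2 places backward in the alphabet (wrapping around).
On "dome" that produces "bmkc".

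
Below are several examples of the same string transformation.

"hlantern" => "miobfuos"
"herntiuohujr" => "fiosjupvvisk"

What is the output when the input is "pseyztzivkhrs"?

What's happening: swap each adjacent pair of characters (1↔2, 3↔4, ...), then shift every letter 1 place forward in the alphabet (wrapping around).
"pseyztzivkhrs" → "spyetzizkvrhs" → "tqzfuajalwsit".

tqzfuajalwsit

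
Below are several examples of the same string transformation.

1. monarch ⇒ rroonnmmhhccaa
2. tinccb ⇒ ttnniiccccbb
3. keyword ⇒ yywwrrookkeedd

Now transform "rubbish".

uussrriihhbbbb

In each case the input is transformed by: double every character, then sort the characters into reverse alphabetical order.
For "rubbish", step one produces "rruubbbbiisshh"; step two turns that into "uussrriihhbbbb".
(Check on "tinccb": → "ttiinnccccbb" → "ttnniiccccbb" ✓)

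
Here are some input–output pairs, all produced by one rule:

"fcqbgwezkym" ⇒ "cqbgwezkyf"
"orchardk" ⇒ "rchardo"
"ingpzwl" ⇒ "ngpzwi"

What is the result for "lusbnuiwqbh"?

The rule is to delete the last character, then move the first character to the end.
For "lusbnuiwqbh", step one produces "lusbnuiwqb"; step two turns that into "usbnuiwqbl".

usbnuiwqbl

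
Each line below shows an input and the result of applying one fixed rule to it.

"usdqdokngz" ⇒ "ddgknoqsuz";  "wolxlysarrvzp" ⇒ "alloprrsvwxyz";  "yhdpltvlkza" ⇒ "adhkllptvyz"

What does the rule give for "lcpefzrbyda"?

Rule — sort the characters into alphabetical order.
So "lcpefzrbyda" becomes "abcdeflpryz".

abcdeflpryz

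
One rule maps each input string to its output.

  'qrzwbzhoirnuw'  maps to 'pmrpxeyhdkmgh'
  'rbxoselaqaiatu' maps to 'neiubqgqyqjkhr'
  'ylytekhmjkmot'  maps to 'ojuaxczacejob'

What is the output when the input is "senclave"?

dsbqluiu

Looking at the pairs, the operation is to shift every letter 10 places backward in the alphabet (wrapping around), then move the first 2 characters to the end (rotate left by 2).
Starting from "senclave": after the first operation, "iudsbqlu"; after the second, "dsbqluiu".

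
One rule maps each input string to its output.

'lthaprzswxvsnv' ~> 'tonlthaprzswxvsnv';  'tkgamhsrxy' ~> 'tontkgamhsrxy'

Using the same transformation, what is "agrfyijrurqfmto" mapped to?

tonagrfyijrurqfmto

The rule is to prepend "ton".
For "agrfyijrurqfmto" the result is "tonagrfyijrurqfmto".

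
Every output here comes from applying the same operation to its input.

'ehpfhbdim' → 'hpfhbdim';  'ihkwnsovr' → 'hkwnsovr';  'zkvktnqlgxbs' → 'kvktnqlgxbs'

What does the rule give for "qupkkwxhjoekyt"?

Each output is the input with this applied: delete the first character.
Applying that to "qupkkwxhjoekyt" gives "upkkwxhjoekyt".

upkkwxhjoekyt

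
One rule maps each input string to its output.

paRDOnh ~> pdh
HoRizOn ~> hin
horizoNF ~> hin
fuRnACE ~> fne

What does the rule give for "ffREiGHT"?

feh

Each output is the input with this applied: keep one character in every 3, starting at position 1 (positions 1st, 4th, 7th, ...), then convert every letter to lowercase.
Applying both steps to "ffREiGHT": "fEH", then "feh".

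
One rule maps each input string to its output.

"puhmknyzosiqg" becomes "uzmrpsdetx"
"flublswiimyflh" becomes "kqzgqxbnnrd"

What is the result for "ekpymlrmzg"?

The pattern: delete the last 3 characters, then shift every letter 5 places forward in the alphabet (wrapping around).
Starting from "ekpymlrmzg": after the first operation, "ekpymlr"; after the second, "jpudrqw".

jpudrqw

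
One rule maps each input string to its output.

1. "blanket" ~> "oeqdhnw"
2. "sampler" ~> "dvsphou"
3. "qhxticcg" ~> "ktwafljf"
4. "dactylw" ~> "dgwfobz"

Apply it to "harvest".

dkyuvhw

In each case the input is transformed by: shift every letter 3 places forward in the alphabet (wrapping around), then swap each adjacent pair of characters (1↔2, 3↔4, ...).
For "harvest", step one produces "kduyhvw"; step two turns that into "dkyuvhw".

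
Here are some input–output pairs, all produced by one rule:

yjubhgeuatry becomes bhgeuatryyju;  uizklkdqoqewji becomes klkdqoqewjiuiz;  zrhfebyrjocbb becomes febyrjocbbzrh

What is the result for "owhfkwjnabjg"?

fkwjnabjgowh

Rule — move the first 3 characters to the end (rotate left by 3).
"owhfkwjnabjg" → "fkwjnabjgowh".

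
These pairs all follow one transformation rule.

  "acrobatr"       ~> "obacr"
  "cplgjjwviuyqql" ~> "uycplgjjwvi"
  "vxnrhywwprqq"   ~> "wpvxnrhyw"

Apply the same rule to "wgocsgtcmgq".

tcwgocsg

The rule is to delete the last 3 characters, then move the last 2 characters to the front (rotate right by 2).
"wgocsgtcmgq" → "wgocsgtc" → "tcwgocsg".
(Check on "cplgjjwviuyqql": → "cplgjjwviuy" → "uycplgjjwvi" ✓)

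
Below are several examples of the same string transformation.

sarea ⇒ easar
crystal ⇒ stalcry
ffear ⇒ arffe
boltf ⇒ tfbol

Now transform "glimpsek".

mpsekgli

What's happening: move the first 3 characters to the end (rotate left by 3).
So "glimpsek" becomes "mpsekgli".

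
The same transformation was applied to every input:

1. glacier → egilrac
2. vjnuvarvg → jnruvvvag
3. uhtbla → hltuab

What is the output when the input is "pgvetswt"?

The pattern: sort the characters into alphabetical order, then move the first 2 characters to the end (rotate left by 2).
Applying both steps to "pgvetswt": "egpsttvw", then "psttvweg".
(Check on "uhtbla": → "abhltu" → "hltuab" ✓)

psttvweg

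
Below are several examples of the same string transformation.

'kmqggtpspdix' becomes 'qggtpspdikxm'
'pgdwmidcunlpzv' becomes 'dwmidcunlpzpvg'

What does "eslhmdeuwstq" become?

The pattern: swap the first and last characters, then move the first 2 characters to the end (rotate left by 2).
"eslhmdeuwstq" → "qslhmdeuwste" → "lhmdeuwsteqs".

lhmdeuwsteqs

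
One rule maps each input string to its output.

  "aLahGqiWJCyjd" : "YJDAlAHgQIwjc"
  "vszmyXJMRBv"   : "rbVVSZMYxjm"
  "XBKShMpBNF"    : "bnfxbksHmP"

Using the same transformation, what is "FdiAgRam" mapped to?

rAMfDIaG

The rule is to move the last 3 characters to the front (rotate right by 3), then flip the case of every letter.
On "FdiAgRam": the first step gives "RamFdiAg", and the second then gives "rAMfDIaG".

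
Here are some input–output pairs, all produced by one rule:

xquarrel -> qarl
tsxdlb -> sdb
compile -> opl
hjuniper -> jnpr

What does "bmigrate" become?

mgae

What's happening: keep every other character starting from the second (positions 2nd, 4th, 6th, ...).
On "bmigrate" that produces "mgae".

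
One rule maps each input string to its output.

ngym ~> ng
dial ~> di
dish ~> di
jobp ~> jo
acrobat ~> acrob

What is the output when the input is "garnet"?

garn

The transformation: delete the last 2 characters.
"garnet" → "garn".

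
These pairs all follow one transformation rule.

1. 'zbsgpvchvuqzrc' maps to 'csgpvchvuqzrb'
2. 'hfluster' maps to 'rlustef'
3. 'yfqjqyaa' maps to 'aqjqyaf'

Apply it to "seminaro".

ominare

Rule — delete the first character, then swap the first and last characters.
Working it through for "seminaro": intermediate "eminaro", final "ominare".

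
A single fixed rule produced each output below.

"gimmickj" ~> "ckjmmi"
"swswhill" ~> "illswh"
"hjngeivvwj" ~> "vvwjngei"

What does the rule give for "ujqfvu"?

Looking at the pairs, the operation is to delete the first 2 characters, then swap the front and back halves of the string.
For "ujqfvu", step one produces "qfvu"; step two turns that into "vuqf".
(Check on "hjngeivvwj": → "ngeivvwj" → "vvwjngei" ✓)

vuqf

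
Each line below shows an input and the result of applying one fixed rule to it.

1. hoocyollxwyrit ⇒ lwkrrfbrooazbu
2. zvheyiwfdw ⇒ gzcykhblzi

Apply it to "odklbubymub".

xergnoexebp

Rule — shift every letter 3 places forward in the alphabet (wrapping around), then move the last 2 characters to the front (rotate right by 2).
Working it through for "odklbubymub": intermediate "rgnoexebpxe", final "xergnoexebp".
(Check on "zvheyiwfdw": → "cykhblzigz" → "gzcykhblzi" ✓)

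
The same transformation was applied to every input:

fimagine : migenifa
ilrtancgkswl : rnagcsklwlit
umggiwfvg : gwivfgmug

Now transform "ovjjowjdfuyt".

jwodjuftyvoj

In each case the input is transformed by: swap each adjacent pair of characters (1↔2, 3↔4, ...), then move the first 3 characters to the end (rotate left by 3).
Starting from "ovjjowjdfuyt": after the first operation, "vojjwodjufty"; after the second, "jwodjuftyvoj".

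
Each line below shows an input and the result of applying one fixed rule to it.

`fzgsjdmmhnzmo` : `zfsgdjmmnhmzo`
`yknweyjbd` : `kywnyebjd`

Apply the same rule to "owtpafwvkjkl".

Each output is the input with this applied: swap each adjacent pair of characters (1↔2, 3↔4, ...).
Applying that to "owtpafwvkjkl" gives "woptfavwjklk".

woptfavwjklk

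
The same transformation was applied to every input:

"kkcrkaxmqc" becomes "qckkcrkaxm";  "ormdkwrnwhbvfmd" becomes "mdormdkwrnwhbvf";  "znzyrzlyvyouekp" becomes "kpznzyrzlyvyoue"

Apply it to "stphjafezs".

Each output is the input with this applied: move the last 2 characters to the front (rotate right by 2).
So "stphjafezs" becomes "zsstphjafe".

zsstphjafe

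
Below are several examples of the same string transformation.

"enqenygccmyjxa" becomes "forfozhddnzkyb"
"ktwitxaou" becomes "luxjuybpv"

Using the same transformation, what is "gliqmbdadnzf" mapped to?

Each output is the input with this applied: shift every letter 1 place forward in the alphabet (wrapping around).
Applying that to "gliqmbdadnzf" gives "hmjrncebeoag".

hmjrncebeoag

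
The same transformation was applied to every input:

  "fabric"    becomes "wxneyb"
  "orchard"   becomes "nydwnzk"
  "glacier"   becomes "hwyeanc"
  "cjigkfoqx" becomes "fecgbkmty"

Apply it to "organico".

Rule — move the first character to the end, then shift every letter 4 places backward in the alphabet (wrapping around).
For "organico", step one produces "rganicoo"; step two turns that into "ncwjeykk".

ncwjeykk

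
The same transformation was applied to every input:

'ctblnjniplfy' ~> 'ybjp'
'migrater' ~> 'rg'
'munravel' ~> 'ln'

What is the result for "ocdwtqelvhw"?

In each case the input is transformed by: move the last 3 characters to the front (rotate right by 3), then keep one character in every 3, starting at position 3 (positions 3rd, 6th, 9th, ...).
"ocdwtqelvhw" → "vhwocdwtqel" → "wdq".

wdq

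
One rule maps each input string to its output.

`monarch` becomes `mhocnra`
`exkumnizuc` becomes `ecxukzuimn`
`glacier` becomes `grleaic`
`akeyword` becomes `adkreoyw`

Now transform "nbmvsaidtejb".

nbbjmevtsdai

Rule — take characters alternately from the front and the back (1st, last, 2nd, 2nd-last, ...).
Applying that to "nbmvsaidtejb" gives "nbbjmevtsdai".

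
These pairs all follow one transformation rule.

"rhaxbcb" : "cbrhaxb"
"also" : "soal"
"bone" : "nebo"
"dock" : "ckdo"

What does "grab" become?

The rule is to move the last 2 characters to the front (rotate right by 2).
Applying that to "grab" gives "abgr".

abgr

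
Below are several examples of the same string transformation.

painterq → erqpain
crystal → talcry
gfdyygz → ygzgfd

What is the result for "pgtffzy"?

The transformation: move the last 3 characters to the front (rotate right by 3), then delete the last character.
Applying both steps to "pgtffzy": "fzypgtf", then "fzypgt".

fzypgt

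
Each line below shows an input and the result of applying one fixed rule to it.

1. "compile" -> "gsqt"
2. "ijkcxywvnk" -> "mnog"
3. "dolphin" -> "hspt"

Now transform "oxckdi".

sbgo

The rule is to shift every letter 4 places forward in the alphabet (wrapping around), then keep only the first 4 characters.
Starting from "oxckdi": after the first operation, "sbgohm"; after the second, "sbgo".
(Check on "dolphin": → "hsptlmr" → "hspt" ✓)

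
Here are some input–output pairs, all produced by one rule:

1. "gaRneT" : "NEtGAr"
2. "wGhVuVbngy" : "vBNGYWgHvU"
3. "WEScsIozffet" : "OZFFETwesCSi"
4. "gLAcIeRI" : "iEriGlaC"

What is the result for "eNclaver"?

AVEREnCL

The rule is to swap the front and back halves of the string, then flip the case of every letter.
For "eNclaver", step one produces "avereNcl"; step two turns that into "AVEREnCL".
(Check on "gaRneT": → "neTgaR" → "NEtGAr" ✓)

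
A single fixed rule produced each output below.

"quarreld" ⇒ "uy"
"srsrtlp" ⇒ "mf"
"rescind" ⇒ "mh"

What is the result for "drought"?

The pattern: keep one character in every 3, starting at position 3 (positions 3rd, 6th, 9th, ...), then shift every letter 6 places backward in the alphabet (wrapping around).
On "drought": the first step gives "oh", and the second then gives "ib".

ib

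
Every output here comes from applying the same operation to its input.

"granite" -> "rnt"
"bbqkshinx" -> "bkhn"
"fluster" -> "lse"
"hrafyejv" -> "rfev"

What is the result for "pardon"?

Each output is the input with this applied: keep every other character starting from the second (positions 2nd, 4th, 6th, ...).
On "pardon" that produces "adn".

adn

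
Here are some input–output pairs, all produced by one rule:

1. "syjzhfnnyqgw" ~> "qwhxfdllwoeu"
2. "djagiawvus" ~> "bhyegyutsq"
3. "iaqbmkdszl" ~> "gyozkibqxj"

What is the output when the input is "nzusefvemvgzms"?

The rule is to shift every letter 2 places backward in the alphabet (wrapping around).
Doing the same to "nzusefvemvgzms": "lxsqcdtcktexkq".

lxsqcdtcktexkq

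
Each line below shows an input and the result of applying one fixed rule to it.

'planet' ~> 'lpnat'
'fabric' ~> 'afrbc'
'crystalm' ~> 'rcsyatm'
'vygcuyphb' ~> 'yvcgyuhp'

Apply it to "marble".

The rule is to swap each adjacent pair of characters (1↔2, 3↔4, ...), then delete the last character.
Starting from "marble": after the first operation, "ambrel"; after the second, "ambre".
(Check on "crystalm": → "rcsyatml" → "rcsyatm" ✓)

ambre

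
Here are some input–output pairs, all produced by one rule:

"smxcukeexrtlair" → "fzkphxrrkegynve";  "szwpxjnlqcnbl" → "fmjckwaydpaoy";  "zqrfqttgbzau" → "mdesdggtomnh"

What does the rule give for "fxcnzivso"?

In each case the input is transformed by: shift every letter 13 places forward in the alphabet (wrapping around) — i.e. ROT13.
So "fxcnzivso" becomes "skpamvifb".

skpamvifb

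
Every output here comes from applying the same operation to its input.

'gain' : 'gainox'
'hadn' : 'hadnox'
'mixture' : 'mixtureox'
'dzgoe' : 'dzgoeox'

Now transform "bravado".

bravadoox

In each case the input is transformed by: append "ox".
For "bravado" the result is "bravadoox".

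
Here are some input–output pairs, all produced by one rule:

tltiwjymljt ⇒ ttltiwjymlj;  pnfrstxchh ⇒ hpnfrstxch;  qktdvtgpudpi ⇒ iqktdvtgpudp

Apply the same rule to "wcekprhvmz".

zwcekprhvm

Each output is the input with this applied: move the last character to the front.
Applying that to "wcekprhvmz" gives "zwcekprhvm".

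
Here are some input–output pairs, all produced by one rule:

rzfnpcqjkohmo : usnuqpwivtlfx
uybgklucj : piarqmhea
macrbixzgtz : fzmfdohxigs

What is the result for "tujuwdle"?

krjcapaz

Each output is the input with this applied: reverse the string, then shift every letter 6 places forward in the alphabet (wrapping around).
Starting from "tujuwdle": after the first operation, "eldwujut"; after the second, "krjcapaz".
(Check on "uybgklucj": → "jculkgbyu" → "piarqmhea" ✓)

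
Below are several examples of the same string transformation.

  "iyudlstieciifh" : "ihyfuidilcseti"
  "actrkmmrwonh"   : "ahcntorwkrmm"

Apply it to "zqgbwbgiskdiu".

The transformation: take characters alternately from the front and the back (1st, last, 2nd, 2nd-last, ...).
For "zqgbwbgiskdiu" the result is "zuqigdbkwsbig".

zuqigdbkwsbig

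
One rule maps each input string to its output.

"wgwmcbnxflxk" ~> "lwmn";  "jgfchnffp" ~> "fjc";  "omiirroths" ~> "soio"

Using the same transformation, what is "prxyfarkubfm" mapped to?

bpyr

The transformation: keep one character in every 3, starting at position 1 (positions 1st, 4th, 7th, ...), then move the last character to the front.
For "prxyfarkubfm", step one produces "pyrb"; step two turns that into "bpyr".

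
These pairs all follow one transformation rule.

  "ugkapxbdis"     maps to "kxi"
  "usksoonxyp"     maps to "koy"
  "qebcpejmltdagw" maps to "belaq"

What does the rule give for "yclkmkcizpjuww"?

lkzuy

The pattern: move the first character to the end, then keep one character in every 3, starting at position 2 (positions 2nd, 5th, 8th, ...).
"yclkmkcizpjuww" → "lkzuy".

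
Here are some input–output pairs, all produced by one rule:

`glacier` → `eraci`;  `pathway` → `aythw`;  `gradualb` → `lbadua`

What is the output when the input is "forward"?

rdrwa

Rule — delete the first 2 characters, then move the last 2 characters to the front (rotate right by 2).
Starting from "forward": after the first operation, "rward"; after the second, "rdrwa".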